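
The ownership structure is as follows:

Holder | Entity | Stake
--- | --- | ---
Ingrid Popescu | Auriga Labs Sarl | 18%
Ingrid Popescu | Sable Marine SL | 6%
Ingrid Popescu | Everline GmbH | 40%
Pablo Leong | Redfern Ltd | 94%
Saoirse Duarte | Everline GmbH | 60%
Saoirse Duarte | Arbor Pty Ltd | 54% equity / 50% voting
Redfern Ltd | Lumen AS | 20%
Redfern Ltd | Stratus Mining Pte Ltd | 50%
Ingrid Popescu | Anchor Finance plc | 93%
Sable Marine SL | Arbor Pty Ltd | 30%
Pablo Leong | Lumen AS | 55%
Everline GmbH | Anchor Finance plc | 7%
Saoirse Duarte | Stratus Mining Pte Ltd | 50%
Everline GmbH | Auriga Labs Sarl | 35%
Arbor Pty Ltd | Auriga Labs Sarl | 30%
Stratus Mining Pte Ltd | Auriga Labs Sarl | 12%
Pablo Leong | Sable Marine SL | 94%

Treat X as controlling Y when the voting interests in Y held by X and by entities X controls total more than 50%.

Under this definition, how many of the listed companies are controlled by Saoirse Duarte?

Saoirse holds 60% of Everline, so Saoirse controls Everline.
No other company's threshold is met.
Saoirse controls 1 company.

1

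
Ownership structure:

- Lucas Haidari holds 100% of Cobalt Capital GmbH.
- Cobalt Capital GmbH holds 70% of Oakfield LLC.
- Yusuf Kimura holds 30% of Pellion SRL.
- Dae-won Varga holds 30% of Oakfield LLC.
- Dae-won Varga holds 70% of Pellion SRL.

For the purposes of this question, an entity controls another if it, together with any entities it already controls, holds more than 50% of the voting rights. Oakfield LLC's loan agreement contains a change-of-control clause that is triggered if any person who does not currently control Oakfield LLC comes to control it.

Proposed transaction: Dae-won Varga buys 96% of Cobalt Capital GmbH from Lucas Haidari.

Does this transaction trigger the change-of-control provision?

The purchase adds only to Dae-won's holdings (Lucas's stake shrinks), so Dae-won is the only person who could newly come to control Oakfield.
Dae-won holds 70% of Pellion, so Dae-won controls Pellion.
In Oakfield, Dae-won's side holds only 30%, not > 50%.
So before the transaction, Dae-won does not control Oakfield.
After the purchase, Dae-won holds 96% of Cobalt directly, and Lucas's stake falls to 4%.
Dae-won holds 96% of Cobalt, so Dae-won controls Cobalt.
Dae-won and Cobalt together hold 30% + 70% = 100% of Oakfield, so Dae-won controls Oakfield.
Dae-won did not control Oakfield before and does after, so the clause is triggered.

Yes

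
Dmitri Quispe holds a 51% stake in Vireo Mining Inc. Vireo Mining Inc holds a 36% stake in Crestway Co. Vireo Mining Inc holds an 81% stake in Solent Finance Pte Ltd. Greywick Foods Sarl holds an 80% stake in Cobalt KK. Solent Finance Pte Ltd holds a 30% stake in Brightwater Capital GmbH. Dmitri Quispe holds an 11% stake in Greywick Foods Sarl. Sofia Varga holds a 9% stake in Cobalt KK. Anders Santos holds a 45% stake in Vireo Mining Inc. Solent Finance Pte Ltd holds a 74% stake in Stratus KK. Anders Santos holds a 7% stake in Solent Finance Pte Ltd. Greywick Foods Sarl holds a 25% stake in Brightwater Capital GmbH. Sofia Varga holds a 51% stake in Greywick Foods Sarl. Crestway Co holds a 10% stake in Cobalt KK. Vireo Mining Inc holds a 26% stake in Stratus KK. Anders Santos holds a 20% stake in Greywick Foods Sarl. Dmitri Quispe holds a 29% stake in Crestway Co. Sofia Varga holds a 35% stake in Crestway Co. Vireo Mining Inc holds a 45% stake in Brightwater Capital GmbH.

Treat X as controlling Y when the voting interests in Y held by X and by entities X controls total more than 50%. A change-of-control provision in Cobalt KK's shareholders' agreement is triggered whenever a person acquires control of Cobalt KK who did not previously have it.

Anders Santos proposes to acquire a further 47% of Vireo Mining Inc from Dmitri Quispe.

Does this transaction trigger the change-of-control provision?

No

The purchase adds only to Anders's holdings (Dmitri's stake shrinks), so Anders is the only person who could newly come to control Cobalt.
Anders's largest direct stake is 45% in Vireo, which does not meet the threshold, so Anders controls no company.
Neither Anders nor any entity Anders controls holds any voting interest in Cobalt.
So before the transaction, Anders does not control Cobalt.
After the purchase, Anders's direct stake in Vireo rises to 45% + 47% = 92%, and Dmitri's stake falls to 4%.
Anders holds 92% of Vireo, so Anders controls Vireo.
Vireo and Anders together hold 81% + 7% = 88% of Solent, so Anders controls Solent.
Vireo and Solent together hold 26% + 74% = 100% of Stratus, so Anders controls Stratus.
Solent and Vireo together hold 30% + 45% = 75% of Brightwater, so Anders controls Brightwater.
After the transaction, neither Anders nor any entity Anders controls holds a voting interest in Cobalt, so Anders still does not control it.
No new person acquires control, so the clause is not triggered.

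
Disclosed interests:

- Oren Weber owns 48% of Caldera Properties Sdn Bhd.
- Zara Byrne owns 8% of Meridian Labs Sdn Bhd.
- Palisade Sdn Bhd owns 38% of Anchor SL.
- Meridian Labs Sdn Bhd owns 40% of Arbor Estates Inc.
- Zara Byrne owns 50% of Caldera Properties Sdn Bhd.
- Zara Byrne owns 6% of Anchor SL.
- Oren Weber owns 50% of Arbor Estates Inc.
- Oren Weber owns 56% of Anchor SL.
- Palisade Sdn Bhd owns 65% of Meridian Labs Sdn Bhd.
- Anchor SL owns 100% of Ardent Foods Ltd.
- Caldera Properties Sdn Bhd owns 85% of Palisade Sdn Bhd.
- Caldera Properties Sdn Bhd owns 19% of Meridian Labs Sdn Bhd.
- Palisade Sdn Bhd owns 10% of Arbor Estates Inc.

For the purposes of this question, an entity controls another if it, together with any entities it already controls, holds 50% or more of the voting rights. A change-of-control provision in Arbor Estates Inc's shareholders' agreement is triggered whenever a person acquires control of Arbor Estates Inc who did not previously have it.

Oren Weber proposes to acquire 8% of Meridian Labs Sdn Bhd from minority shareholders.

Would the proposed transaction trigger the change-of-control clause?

The purchase changes only Oren's holdings, so Oren is the only person who could newly come to control Arbor.
Oren holds 50% of Arbor, so Oren controls Arbor.
So Oren already controls Arbor before the transaction.
After the purchase, Oren holds 8% of Meridian directly.
Oren controlled Arbor already, so this is not a new person acquiring control; every other person's position is unchanged or reduced.
No new person acquires control, so the clause is not triggered.

No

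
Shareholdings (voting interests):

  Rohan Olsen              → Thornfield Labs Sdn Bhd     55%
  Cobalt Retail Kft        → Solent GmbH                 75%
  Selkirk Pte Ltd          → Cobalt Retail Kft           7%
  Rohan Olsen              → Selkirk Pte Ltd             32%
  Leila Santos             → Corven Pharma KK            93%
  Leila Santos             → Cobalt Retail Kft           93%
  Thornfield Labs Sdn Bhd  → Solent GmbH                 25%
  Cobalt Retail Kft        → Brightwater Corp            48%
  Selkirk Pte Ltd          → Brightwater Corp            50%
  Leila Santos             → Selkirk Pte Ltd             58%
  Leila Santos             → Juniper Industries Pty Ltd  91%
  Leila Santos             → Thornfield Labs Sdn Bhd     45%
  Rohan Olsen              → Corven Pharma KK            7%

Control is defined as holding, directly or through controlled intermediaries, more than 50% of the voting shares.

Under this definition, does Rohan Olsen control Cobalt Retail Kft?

No

Rohan holds 55% of Thornfield, so Rohan controls Thornfield.
Neither Rohan nor any entity Rohan controls holds any voting interest in Cobalt.
So Rohan does not control Cobalt.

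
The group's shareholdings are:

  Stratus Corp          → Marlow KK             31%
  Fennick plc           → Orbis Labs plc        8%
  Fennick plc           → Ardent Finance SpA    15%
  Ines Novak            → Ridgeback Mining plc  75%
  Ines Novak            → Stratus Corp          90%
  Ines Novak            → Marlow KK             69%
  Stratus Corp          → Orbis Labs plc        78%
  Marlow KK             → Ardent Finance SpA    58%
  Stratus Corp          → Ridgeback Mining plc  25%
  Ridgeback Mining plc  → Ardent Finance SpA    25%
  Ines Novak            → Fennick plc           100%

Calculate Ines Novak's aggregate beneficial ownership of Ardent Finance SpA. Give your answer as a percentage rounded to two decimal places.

Ines reaches Ardent along 5 paths.
Via Marlow: 69% × 58% = 40.02%.
Via Stratus → Marlow: 90% × 31% × 58% = 16.182%.
Via Stratus → Ridgeback: 90% × 25% × 25% = 5.625%.
Via Ridgeback: 75% × 25% = 18.75%.
Via Fennick: 100% × 15% = 15%.
Total: 40.02% + 16.182% + 5.625% + 18.75% + 15% = 95.577%.
Rounded: 95.58%.

95.58%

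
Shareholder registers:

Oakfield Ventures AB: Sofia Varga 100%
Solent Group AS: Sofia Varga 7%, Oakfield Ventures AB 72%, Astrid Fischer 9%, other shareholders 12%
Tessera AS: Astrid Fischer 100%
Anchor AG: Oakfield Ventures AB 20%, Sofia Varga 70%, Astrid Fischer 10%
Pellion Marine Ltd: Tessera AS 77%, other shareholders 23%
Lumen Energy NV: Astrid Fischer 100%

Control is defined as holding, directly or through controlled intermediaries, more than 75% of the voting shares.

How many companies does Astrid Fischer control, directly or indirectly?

3

Astrid holds 100% of Tessera, so Astrid controls Tessera.
Tessera holds 77% of Pellion, so Astrid controls Pellion.
Astrid holds 100% of Lumen, so Astrid controls Lumen.
No other company's threshold is met.
Astrid controls 3 companies.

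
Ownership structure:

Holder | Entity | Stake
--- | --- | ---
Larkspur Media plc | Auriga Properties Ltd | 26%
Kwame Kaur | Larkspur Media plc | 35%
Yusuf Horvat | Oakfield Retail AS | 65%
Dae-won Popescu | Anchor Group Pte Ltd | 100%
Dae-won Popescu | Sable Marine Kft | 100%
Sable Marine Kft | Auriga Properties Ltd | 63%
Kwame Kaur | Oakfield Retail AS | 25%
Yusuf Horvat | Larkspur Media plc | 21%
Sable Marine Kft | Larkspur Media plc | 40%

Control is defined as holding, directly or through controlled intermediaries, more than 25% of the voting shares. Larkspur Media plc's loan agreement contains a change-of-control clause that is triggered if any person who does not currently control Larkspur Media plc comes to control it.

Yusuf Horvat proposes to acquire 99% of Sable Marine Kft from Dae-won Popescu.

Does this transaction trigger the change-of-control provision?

The purchase adds only to Yusuf's holdings (Dae-won's stake shrinks), so Yusuf is the only person who could newly come to control Larkspur.
Yusuf holds 65% of Oakfield, so Yusuf controls Oakfield.
In Larkspur, Yusuf's side holds only 21%, not > 25%.
So before the transaction, Yusuf does not control Larkspur.
After the purchase, Yusuf holds 99% of Sable directly, and Dae-won's stake falls to 1%.
Yusuf holds 99% of Sable, so Yusuf controls Sable.
Sable and Yusuf together hold 40% + 21% = 61% of Larkspur, so Yusuf controls Larkspur.
Yusuf did not control Larkspur before and does after, so the clause is triggered.

Yes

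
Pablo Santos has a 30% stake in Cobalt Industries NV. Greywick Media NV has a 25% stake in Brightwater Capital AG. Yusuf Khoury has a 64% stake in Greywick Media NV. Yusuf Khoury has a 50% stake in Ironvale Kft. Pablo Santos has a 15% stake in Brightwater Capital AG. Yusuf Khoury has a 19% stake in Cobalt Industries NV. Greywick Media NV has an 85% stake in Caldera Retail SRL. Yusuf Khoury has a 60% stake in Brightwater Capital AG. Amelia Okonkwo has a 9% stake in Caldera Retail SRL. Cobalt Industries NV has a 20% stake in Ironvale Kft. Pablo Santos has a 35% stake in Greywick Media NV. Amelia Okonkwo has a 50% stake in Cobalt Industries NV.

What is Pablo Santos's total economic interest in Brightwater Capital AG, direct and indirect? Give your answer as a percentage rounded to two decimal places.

23.75%

Pablo reaches Brightwater along 2 paths.
Direct stake: 15% = 15%.
Via Greywick: 35% × 25% = 8.75%.
Total: 15% + 8.75% = 23.75%.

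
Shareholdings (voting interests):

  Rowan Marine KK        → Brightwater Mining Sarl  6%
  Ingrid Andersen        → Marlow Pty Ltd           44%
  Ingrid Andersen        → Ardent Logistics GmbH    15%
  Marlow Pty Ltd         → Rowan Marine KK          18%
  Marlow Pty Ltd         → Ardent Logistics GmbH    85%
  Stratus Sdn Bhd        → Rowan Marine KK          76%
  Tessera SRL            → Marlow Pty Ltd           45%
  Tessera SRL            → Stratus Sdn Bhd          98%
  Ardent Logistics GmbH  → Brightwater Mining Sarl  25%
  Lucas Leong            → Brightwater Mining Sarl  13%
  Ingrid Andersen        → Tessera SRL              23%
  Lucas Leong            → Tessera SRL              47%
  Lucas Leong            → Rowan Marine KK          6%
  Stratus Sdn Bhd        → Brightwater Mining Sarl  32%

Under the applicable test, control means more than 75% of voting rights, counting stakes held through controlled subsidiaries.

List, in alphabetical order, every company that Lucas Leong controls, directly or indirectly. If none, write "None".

None

Lucas's largest direct stake is 47% in Tessera, which does not meet the threshold.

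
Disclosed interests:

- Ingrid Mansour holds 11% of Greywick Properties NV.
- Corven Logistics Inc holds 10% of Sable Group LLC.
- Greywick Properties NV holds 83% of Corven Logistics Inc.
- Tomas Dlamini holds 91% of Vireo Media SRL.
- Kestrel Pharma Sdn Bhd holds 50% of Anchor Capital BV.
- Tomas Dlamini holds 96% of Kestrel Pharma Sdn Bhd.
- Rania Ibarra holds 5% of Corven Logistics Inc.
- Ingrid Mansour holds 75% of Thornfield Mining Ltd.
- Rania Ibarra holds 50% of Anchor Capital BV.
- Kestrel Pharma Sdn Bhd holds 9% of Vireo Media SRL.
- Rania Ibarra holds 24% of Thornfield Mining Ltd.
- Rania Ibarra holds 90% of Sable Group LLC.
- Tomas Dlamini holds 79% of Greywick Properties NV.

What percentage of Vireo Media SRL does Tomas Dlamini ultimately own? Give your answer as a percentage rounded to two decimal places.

99.64%

Tomas reaches Vireo along 2 paths.
Direct stake: 91% = 91%.
Via Kestrel: 96% × 9% = 8.64%.
Total: 91% + 8.64% = 99.64%.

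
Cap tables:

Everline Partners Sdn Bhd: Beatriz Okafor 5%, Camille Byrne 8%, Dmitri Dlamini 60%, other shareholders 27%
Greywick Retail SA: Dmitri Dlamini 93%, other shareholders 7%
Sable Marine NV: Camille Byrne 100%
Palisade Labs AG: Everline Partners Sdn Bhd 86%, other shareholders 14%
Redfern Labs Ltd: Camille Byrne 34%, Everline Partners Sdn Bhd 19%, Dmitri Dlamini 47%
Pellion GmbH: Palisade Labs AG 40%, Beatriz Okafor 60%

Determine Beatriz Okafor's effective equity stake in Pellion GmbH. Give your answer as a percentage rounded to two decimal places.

61.72%

Beatriz reaches Pellion along 2 paths.
Via Everline → Palisade: 5% × 86% × 40% = 1.72%.
Direct stake: 60% = 60%.
Total: 1.72% + 60% = 61.72%.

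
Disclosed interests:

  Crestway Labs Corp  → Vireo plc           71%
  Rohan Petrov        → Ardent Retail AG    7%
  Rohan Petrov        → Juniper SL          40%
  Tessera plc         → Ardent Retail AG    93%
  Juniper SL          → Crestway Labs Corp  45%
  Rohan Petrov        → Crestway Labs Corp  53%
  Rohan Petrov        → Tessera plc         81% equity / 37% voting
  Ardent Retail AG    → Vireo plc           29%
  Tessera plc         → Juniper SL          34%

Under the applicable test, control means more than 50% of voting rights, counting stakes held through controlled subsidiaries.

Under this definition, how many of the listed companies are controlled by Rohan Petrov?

Rohan holds 53% of Crestway, so Rohan controls Crestway.
Crestway holds 71% of Vireo, so Rohan controls Vireo.
No other company's threshold is met.
Rohan controls 2 companies.

2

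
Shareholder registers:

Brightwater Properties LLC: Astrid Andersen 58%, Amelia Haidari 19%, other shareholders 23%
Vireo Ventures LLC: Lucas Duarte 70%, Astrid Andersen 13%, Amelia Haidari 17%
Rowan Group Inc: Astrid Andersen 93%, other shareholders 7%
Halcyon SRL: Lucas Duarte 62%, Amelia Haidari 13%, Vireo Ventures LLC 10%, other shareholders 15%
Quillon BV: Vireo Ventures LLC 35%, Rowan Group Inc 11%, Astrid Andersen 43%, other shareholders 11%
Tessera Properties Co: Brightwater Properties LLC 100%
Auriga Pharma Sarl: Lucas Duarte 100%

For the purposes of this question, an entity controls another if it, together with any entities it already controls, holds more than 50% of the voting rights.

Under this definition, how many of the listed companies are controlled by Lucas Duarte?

Lucas holds 70% of Vireo, so Lucas controls Vireo.
Lucas and Vireo together hold 62% + 10% = 72% of Halcyon, so Lucas controls Halcyon.
Lucas holds 100% of Auriga, so Lucas controls Auriga.
No other company's threshold is met.
Lucas controls 3 companies.

3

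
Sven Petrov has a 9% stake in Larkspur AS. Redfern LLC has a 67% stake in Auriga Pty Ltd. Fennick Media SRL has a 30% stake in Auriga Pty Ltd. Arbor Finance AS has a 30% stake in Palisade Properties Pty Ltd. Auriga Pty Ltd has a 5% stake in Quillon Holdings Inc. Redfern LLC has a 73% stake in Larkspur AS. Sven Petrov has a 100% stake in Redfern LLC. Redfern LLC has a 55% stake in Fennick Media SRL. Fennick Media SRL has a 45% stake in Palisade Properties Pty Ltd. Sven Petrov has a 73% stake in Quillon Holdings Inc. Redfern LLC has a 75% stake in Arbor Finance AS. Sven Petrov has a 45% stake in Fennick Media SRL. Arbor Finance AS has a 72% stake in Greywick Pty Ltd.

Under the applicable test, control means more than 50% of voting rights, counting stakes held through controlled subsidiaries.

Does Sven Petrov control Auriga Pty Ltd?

Yes

Sven holds 100% of Redfern, so Sven controls Redfern.
Redfern and Sven together hold 55% + 45% = 100% of Fennick, so Sven controls Fennick.
Fennick and Redfern together hold 30% + 67% = 97% of Auriga, so Sven controls Auriga.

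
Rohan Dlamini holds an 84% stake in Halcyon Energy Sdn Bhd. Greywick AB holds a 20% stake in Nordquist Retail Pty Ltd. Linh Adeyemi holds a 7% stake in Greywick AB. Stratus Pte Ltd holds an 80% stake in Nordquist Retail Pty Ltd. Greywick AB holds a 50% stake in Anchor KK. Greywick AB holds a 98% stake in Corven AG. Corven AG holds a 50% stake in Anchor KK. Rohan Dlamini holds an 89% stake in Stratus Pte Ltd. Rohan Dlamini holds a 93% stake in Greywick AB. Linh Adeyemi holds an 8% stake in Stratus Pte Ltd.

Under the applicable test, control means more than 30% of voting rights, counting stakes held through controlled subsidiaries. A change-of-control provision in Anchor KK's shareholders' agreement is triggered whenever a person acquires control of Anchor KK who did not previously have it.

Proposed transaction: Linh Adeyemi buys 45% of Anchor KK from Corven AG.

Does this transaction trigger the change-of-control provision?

Yes

The purchase adds only to Linh's holdings (Corven's stake shrinks), so Linh is the only person who could newly come to control Anchor.
Linh's largest direct stake is 8% in Stratus, which does not meet the threshold, so Linh controls no company.
Neither Linh nor any entity Linh controls holds any voting interest in Anchor.
So before the transaction, Linh does not control Anchor.
After the purchase, Linh holds 45% of Anchor directly, and Corven's stake falls to 5%.
Linh holds 45% of Anchor, so Linh controls Anchor.
Linh did not control Anchor before and does after, so the clause is triggered.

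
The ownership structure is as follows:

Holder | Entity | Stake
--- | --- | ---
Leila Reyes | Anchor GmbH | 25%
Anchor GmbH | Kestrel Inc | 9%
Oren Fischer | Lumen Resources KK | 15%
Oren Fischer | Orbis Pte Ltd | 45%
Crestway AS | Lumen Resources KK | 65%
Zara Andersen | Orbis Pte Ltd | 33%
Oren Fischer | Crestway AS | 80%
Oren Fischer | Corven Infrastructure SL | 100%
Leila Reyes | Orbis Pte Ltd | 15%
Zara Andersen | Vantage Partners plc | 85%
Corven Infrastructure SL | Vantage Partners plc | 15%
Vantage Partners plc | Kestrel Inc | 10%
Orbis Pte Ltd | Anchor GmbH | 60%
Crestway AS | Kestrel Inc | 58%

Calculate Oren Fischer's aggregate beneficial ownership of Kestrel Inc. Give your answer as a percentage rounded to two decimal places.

Oren reaches Kestrel along 3 paths.
Via Crestway: 80% × 58% = 46.4%.
Via Orbis → Anchor: 45% × 60% × 9% = 2.43%.
Via Corven → Vantage: 100% × 15% × 10% = 1.5%.
Total: 46.4% + 2.43% + 1.5% = 50.33%.

50.33%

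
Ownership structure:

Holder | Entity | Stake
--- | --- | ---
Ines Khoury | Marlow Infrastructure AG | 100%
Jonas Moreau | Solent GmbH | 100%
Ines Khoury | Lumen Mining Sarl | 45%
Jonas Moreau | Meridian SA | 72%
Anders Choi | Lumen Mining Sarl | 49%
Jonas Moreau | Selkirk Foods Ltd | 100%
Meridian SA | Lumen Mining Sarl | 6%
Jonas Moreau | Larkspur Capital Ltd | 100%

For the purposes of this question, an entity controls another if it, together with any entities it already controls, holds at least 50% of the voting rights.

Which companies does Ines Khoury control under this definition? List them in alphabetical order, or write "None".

Marlow Infrastructure AG

Ines holds 100% of Marlow, so Ines controls Marlow.
No other company's threshold is met.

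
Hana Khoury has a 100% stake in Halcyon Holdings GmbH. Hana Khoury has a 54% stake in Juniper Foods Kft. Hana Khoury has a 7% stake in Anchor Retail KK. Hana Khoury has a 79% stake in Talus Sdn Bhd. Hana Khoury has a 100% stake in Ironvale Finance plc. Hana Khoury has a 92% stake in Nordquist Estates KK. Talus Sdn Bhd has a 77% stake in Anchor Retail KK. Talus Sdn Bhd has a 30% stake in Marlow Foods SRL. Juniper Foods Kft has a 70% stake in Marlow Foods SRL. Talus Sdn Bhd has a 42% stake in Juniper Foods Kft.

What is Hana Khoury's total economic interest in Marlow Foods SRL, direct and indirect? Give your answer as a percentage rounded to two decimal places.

84.73%

Hana reaches Marlow along 3 paths.
Via Juniper: 54% × 70% = 37.8%.
Via Talus → Juniper: 79% × 42% × 70% = 23.226%.
Via Talus: 79% × 30% = 23.7%.
Total: 37.8% + 23.226% + 23.7% = 84.726%.
Rounded: 84.73%.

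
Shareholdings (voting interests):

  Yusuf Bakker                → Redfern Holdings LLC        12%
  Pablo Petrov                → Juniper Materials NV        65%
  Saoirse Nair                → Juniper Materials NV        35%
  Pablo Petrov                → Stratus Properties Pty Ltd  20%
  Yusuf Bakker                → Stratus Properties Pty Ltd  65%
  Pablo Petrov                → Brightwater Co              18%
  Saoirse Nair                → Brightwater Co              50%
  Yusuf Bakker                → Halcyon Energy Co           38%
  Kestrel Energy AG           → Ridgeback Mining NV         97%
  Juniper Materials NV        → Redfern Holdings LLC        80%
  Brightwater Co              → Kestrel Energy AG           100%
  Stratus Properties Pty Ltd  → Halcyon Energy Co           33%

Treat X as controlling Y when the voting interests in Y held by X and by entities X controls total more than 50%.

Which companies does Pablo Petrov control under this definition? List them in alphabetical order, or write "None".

Juniper Materials NV, Redfern Holdings LLC

Pablo holds 65% of Juniper, so Pablo controls Juniper.
Juniper holds 80% of Redfern, so Pablo controls Redfern.
No other company's threshold is met.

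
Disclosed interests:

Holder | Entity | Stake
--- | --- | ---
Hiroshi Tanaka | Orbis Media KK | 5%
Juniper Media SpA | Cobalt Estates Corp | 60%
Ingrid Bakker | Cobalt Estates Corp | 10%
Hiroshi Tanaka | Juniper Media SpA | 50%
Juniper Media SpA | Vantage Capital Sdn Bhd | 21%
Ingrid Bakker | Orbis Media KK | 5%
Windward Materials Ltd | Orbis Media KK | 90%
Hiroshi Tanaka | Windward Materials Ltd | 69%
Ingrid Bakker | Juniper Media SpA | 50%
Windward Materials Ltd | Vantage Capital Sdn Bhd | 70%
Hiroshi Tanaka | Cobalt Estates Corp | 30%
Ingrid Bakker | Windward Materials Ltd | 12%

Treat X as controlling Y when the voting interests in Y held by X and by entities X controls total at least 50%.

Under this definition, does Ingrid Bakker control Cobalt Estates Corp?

Ingrid holds 50% of Juniper, so Ingrid controls Juniper.
Juniper and Ingrid together hold 60% + 10% = 70% of Cobalt, so Ingrid controls Cobalt.

Yes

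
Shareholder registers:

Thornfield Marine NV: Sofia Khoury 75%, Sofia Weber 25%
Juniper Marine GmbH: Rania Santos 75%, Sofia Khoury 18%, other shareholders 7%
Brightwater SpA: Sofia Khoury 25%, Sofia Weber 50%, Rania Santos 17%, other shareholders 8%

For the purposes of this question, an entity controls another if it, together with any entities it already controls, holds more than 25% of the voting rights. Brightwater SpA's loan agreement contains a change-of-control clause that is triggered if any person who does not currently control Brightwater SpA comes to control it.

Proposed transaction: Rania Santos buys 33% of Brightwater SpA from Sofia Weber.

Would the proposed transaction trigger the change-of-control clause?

Yes

The purchase adds only to Rania's holdings (Sofia Weber's stake shrinks), so Rania is the only person who could newly come to control Brightwater.
Rania holds 75% of Juniper, so Rania controls Juniper.
In Brightwater, Rania's side holds only 17%, not > 25%.
So before the transaction, Rania does not control Brightwater.
After the purchase, Rania's direct stake in Brightwater rises to 17% + 33% = 50%, and Sofia Weber's stake falls to 17%.
Rania holds 50% of Brightwater, so Rania controls Brightwater.
Rania did not control Brightwater before and does after, so the clause is triggered.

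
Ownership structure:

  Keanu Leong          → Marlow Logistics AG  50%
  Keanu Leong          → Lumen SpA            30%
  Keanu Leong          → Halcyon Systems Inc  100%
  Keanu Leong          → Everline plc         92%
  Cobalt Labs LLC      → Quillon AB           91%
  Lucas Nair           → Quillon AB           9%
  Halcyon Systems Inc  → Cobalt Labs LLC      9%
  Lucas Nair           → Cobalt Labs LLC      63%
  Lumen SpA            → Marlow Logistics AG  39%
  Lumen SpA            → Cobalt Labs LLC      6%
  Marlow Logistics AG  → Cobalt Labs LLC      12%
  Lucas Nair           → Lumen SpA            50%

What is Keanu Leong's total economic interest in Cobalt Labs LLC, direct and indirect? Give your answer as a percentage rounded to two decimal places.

18.20%

Keanu reaches Cobalt along 4 paths.
Via Lumen → Marlow: 30% × 39% × 12% = 1.404%.
Via Marlow: 50% × 12% = 6%.
Via Halcyon: 100% × 9% = 9%.
Via Lumen: 30% × 6% = 1.8%.
Total: 1.404% + 6% + 9% + 1.8% = 18.204%.
Rounded: 18.20%.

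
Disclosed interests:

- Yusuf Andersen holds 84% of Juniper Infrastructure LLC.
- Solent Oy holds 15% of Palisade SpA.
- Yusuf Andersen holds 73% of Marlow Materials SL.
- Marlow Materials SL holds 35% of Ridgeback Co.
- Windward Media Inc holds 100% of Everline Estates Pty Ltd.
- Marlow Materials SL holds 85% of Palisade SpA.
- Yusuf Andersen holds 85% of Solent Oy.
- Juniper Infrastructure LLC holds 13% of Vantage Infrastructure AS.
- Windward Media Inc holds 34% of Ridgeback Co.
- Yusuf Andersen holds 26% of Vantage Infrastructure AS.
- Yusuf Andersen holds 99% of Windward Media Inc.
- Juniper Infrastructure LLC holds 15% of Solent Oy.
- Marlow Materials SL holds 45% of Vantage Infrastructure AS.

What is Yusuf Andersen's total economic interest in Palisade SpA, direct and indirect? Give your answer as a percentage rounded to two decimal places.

76.69%

Yusuf reaches Palisade along 3 paths.
Via Marlow: 73% × 85% = 62.05%.
Via Solent: 85% × 15% = 12.75%.
Via Juniper → Solent: 84% × 15% × 15% = 1.89%.
Total: 62.05% + 12.75% + 1.89% = 76.69%.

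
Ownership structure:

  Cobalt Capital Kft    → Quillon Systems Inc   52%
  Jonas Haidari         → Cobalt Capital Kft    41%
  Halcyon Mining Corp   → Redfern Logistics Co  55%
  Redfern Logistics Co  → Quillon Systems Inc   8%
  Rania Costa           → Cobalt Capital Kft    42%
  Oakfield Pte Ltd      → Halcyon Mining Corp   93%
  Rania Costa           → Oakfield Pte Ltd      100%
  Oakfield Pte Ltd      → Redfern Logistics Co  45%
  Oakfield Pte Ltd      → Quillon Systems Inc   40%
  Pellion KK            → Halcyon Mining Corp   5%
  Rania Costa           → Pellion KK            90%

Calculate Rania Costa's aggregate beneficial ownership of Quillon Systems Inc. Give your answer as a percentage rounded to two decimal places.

Rania reaches Quillon along 5 paths.
Via Oakfield: 100% × 40% = 40%.
Via Oakfield → Redfern: 100% × 45% × 8% = 3.6%.
Via Oakfield → Halcyon → Redfern: 100% × 93% × 55% × 8% = 4.092%.
Via Pellion → Halcyon → Redfern: 90% × 5% × 55% × 8% = 0.198%.
Via Cobalt: 42% × 52% = 21.84%.
Total: 40% + 3.6% + 4.092% + 0.198% + 21.84% = 69.73%.

69.73%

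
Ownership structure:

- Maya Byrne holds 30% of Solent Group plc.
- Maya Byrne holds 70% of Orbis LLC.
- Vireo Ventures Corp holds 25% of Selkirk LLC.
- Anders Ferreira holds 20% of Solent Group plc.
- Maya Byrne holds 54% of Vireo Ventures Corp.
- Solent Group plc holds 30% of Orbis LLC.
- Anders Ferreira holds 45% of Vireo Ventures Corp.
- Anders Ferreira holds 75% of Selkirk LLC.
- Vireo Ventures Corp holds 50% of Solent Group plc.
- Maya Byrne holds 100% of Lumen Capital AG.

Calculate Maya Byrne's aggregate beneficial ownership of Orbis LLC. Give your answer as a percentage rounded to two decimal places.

87.10%

Maya reaches Orbis along 3 paths.
Via Solent: 30% × 30% = 9%.
Via Vireo → Solent: 54% × 50% × 30% = 8.1%.
Direct stake: 70% = 70%.
Total: 9% + 8.1% + 70% = 87.1%.
Rounded: 87.10%.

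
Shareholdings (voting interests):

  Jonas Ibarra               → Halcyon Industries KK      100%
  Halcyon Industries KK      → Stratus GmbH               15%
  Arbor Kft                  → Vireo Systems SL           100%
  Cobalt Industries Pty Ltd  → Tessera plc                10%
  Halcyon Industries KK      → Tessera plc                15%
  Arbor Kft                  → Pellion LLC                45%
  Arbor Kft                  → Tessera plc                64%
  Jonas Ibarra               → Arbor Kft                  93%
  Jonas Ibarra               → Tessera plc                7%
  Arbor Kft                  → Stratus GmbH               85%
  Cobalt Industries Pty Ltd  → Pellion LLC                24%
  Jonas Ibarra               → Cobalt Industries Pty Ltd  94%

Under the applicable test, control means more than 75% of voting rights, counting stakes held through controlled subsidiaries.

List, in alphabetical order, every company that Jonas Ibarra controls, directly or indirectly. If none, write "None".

Jonas holds 100% of Halcyon, so Jonas controls Halcyon.
Jonas holds 94% of Cobalt, so Jonas controls Cobalt.
Jonas holds 93% of Arbor, so Jonas controls Arbor.
Halcyon and Arbor together hold 15% + 85% = 100% of Stratus, so Jonas controls Stratus.
Arbor and Halcyon and Cobalt and Jonas together hold 64% + 15% + 10% + 7% = 96% of Tessera, so Jonas controls Tessera.
Arbor holds 100% of Vireo, so Jonas controls Vireo.
No other company's threshold is met.

Arbor Kft, Cobalt Industries Pty Ltd, Halcyon Industries KK, Stratus GmbH, Tessera plc, Vireo Systems SL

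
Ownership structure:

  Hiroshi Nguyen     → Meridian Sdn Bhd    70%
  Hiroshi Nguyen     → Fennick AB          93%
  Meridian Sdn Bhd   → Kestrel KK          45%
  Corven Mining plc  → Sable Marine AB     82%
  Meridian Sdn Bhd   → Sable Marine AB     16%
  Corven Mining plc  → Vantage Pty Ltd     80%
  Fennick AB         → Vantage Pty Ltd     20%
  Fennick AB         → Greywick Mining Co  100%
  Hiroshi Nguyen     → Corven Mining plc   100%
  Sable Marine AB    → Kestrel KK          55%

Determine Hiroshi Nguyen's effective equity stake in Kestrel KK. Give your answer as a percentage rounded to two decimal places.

82.76%

Hiroshi reaches Kestrel along 3 paths.
Via Corven → Sable: 100% × 82% × 55% = 45.1%.
Via Meridian → Sable: 70% × 16% × 55% = 6.16%.
Via Meridian: 70% × 45% = 31.5%.
Total: 45.1% + 6.16% + 31.5% = 82.76%.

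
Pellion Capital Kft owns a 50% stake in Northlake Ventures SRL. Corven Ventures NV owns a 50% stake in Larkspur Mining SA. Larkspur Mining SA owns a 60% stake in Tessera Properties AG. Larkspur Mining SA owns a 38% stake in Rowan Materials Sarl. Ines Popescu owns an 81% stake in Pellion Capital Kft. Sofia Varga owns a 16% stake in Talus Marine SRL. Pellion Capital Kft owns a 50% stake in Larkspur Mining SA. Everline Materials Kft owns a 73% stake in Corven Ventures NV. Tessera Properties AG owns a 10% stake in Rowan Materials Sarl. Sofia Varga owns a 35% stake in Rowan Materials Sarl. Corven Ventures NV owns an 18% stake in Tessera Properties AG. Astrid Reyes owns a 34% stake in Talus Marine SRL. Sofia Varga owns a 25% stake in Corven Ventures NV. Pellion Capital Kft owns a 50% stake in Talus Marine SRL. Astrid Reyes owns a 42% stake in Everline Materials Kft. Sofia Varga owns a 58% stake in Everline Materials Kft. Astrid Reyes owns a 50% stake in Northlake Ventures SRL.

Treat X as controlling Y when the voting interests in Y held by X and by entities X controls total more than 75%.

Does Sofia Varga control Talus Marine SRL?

Sofia's largest direct stake is 58% in Everline, which does not meet the threshold, so Sofia controls no company.
In Talus, Sofia's side holds only 16%, not > 75%.
So Sofia does not control Talus.

No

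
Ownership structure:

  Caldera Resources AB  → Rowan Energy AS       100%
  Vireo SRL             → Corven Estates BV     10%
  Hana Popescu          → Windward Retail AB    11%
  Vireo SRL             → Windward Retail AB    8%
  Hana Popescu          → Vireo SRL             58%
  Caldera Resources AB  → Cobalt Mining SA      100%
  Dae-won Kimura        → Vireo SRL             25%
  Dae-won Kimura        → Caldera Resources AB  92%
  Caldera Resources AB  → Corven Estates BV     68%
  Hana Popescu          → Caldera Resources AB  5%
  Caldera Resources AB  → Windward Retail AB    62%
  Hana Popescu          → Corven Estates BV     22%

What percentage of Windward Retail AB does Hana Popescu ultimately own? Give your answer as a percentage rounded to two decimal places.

18.74%

Hana reaches Windward along 3 paths.
Direct stake: 11% = 11%.
Via Caldera: 5% × 62% = 3.1%.
Via Vireo: 58% × 8% = 4.64%.
Total: 11% + 3.1% + 4.64% = 18.74%.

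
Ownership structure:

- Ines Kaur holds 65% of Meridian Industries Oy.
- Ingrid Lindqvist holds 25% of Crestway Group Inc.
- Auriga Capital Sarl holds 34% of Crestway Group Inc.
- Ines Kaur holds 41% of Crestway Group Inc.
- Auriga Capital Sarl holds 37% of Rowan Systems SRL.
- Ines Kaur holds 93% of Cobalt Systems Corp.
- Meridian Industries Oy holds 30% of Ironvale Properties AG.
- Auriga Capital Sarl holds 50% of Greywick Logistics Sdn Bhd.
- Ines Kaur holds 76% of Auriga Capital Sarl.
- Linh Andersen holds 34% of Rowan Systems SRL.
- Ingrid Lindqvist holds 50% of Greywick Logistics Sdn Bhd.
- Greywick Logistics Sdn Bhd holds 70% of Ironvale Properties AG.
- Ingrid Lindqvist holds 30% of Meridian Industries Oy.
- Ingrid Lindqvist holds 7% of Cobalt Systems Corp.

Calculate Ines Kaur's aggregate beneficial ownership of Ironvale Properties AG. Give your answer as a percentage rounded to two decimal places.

Ines reaches Ironvale along 2 paths.
Via Meridian: 65% × 30% = 19.5%.
Via Auriga → Greywick: 76% × 50% × 70% = 26.6%.
Total: 19.5% + 26.6% = 46.1%.
Rounded: 46.10%.

46.10%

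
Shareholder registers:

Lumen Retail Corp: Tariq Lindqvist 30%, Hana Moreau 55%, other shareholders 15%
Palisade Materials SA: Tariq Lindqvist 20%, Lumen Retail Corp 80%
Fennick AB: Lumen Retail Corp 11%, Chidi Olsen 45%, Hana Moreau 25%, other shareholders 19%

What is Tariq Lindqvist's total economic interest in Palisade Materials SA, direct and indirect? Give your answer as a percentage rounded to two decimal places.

Tariq reaches Palisade along 2 paths.
Direct stake: 20% = 20%.
Via Lumen: 30% × 80% = 24%.
Total: 20% + 24% = 44%.
Rounded: 44.00%.

44.00%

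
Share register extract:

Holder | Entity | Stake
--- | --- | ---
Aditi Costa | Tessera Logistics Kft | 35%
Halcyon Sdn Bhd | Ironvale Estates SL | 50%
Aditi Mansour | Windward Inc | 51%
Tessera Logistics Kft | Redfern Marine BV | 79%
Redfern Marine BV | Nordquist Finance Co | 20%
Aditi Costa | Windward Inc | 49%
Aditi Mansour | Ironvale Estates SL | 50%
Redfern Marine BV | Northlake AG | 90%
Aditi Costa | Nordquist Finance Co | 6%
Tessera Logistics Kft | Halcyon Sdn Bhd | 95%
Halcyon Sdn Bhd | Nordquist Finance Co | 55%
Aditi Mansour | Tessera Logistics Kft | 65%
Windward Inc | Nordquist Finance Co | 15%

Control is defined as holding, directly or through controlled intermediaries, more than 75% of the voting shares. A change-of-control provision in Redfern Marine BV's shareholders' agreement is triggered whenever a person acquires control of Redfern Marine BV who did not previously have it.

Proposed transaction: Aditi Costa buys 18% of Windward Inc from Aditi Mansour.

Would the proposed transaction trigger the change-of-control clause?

The purchase adds only to Aditi Costa's holdings (Aditi Mansour's stake shrinks), so Aditi Costa is the only person who could newly come to control Redfern.
Aditi Costa's largest direct stake is 49% in Windward, which does not meet the threshold, so Aditi Costa controls no company.
Neither Aditi Costa nor any entity Aditi Costa controls holds any voting interest in Redfern.
So before the transaction, Aditi Costa does not control Redfern.
After the purchase, Aditi Costa's direct stake in Windward rises to 49% + 18% = 67%, and Aditi Mansour's stake falls to 33%.
Aditi Costa's side now holds 67% of Windward, not > 75%, so Aditi Costa still does not control Windward.
After the transaction, neither Aditi Costa nor any entity Aditi Costa controls holds a voting interest in Redfern, so Aditi Costa still does not control it.
No new person acquires control, so the clause is not triggered.

No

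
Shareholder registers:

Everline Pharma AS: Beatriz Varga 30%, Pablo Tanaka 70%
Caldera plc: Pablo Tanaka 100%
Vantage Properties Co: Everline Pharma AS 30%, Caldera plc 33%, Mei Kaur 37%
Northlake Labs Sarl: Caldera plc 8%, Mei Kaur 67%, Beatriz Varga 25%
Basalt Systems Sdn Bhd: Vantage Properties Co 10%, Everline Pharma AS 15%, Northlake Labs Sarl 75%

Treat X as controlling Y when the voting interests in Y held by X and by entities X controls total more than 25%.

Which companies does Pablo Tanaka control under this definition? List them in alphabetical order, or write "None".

Pablo holds 70% of Everline, so Pablo controls Everline.
Pablo holds 100% of Caldera, so Pablo controls Caldera.
Everline and Caldera together hold 30% + 33% = 63% of Vantage, so Pablo controls Vantage.
No other company's threshold is met.

Caldera plc, Everline Pharma AS, Vantage Properties Co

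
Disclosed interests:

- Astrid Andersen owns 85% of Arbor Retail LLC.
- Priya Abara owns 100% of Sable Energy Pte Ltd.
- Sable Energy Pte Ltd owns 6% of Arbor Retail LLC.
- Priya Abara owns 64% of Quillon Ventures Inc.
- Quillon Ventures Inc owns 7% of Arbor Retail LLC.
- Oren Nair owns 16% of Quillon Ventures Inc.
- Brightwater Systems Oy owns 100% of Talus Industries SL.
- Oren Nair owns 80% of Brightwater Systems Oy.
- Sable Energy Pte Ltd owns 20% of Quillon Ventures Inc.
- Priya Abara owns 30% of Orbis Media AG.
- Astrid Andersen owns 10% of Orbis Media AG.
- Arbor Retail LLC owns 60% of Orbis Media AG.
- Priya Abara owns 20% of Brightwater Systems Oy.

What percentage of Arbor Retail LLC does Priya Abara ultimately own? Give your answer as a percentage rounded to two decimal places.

11.88%

Priya reaches Arbor along 3 paths.
Via Sable → Quillon: 100% × 20% × 7% = 1.4%.
Via Quillon: 64% × 7% = 4.48%.
Via Sable: 100% × 6% = 6%.
Total: 1.4% + 4.48% + 6% = 11.88%.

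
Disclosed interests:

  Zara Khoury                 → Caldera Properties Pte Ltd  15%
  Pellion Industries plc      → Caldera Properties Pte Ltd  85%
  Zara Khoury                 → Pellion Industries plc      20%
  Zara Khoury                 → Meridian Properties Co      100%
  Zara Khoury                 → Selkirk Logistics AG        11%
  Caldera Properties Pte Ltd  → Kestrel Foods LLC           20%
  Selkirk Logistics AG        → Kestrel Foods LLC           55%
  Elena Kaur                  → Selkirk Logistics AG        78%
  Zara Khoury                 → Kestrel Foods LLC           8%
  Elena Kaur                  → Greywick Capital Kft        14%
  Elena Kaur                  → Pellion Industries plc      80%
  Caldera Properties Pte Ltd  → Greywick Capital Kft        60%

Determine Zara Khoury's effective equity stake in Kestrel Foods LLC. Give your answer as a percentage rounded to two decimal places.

Zara reaches Kestrel along 4 paths.
Via Caldera: 15% × 20% = 3%.
Via Pellion → Caldera: 20% × 85% × 20% = 3.4%.
Via Selkirk: 11% × 55% = 6.05%.
Direct stake: 8% = 8%.
Total: 3% + 3.4% + 6.05% + 8% = 20.45%.

20.45%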